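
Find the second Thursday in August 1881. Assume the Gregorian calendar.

August 11, 1881

August 1, 1881 is a Monday.
The first Thursday is therefore August 4 (3 days later).
The second Thursday is 4 + 1×7 = August 11.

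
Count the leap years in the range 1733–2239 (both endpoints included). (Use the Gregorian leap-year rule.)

Multiples of 4 in [1733,2239]: 126.
Of those, multiples of 100: 5 (not leap unless ÷400).
Multiples of 400: 1.
Leap years = 126 − 5 + 1 = 122.

122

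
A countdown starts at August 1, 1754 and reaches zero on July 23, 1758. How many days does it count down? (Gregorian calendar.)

1452

Aug 1, 1754 → Aug 1, 1755: 365 days.
Aug 1, 1755 → Aug 1, 1756: 366 days (Feb 29, 1756 is in that span).
Aug 1, 1756 → Aug 1, 1757: 365 days.
Aug 1, 1757 → Sep 1, 1757: 31 days (August has 31).
Sep 1, 1757 → Oct 1, 1757: 30 days (September has 30).
Oct 1, 1757 → Nov 1, 1757: 31 days (October has 31).
Nov 1, 1757 → Dec 1, 1757: 30 days (November has 30).
Dec 1, 1757 → Jan 1, 1758: 31 days (December has 31).
Jan 1, 1758 → Feb 1, 1758: 31 days (January has 31).
Feb 1, 1758 → Mar 1, 1758: 28 days (February has 28).
Mar 1, 1758 → Apr 1, 1758: 31 days (March has 31).
Apr 1, 1758 → May 1, 1758: 30 days (April has 30).
May 1, 1758 → Jun 1, 1758: 31 days (May has 31).
Jun 1, 1758 → Jul 1, 1758: 30 days (June has 30).
Jul 1, 1758 → Jul 23, 1758: 22 days.
Total: 1452 days.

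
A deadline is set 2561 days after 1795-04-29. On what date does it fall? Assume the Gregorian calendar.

+366 (one year; includes Feb 29, 1796) → Apr 29, 1796 (2195 left).
+365 (one year) → Apr 29, 1797 (1830 left).
+365 (one year) → Apr 29, 1798 (1465 left).
+365 (one year) → Apr 29, 1799 (1100 left).
+365 (one year) → Apr 29, 1800 (735 left).
+365 (one year) → Apr 29, 1801 (370 left).
Apr has 30 days: +2 → May 1, 1801 (368 left).
May has 31 days: +31 → Jun 1, 1801 (337 left).
Jun has 30 days: +30 → Jul 1, 1801 (307 left).
Jul has 31 days: +31 → Aug 1, 1801 (276 left).
Aug has 31 days: +31 → Sep 1, 1801 (245 left).
Sep has 30 days: +30 → Oct 1, 1801 (215 left).
Oct has 31 days: +31 → Nov 1, 1801 (184 left).
Nov has 30 days: +30 → Dec 1, 1801 (154 left).
Dec has 31 days: +31 → Jan 1, 1802 (123 left).
Jan has 31 days: +31 → Feb 1, 1802 (92 left).
Feb has 28 days: +28 → Mar 1, 1802 (64 left).
Mar has 31 days: +31 → Apr 1, 1802 (33 left).
Apr has 30 days: +30 → May 1, 1802 (3 left).
+3 → May 4, 1802.

May 4, 1802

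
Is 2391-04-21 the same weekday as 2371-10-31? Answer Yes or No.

Yes

From Oct 31, 2371 to Apr 21, 2391 is 7112 days.
7112 mod 7 = 0, so they are the same weekday.
(Oct 31, 2371 is a Sunday; Apr 21, 2391 is a Sunday.)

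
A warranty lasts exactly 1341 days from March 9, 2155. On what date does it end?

+366 (one year; includes Feb 29, 2156) → Mar 9, 2156 (975 left).
+365 (one year) → Mar 9, 2157 (610 left).
+365 (one year) → Mar 9, 2158 (245 left).
Mar has 31 days: +23 → Apr 1, 2158 (222 left).
Apr has 30 days: +30 → May 1, 2158 (192 left).
May has 31 days: +31 → Jun 1, 2158 (161 left).
Jun has 30 days: +30 → Jul 1, 2158 (131 left).
Jul has 31 days: +31 → Aug 1, 2158 (100 left).
Aug has 31 days: +31 → Sep 1, 2158 (69 left).
Sep has 30 days: +30 → Oct 1, 2158 (39 left).
Oct has 31 days: +31 → Nov 1, 2158 (8 left).
+8 → Nov 9, 2158.

November 9, 2158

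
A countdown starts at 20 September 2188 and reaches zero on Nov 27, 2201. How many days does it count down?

Sep 20, 2188 → Sep 20, 2189: 365 days.
Sep 20, 2189 → Sep 20, 2190: 365 days.
Sep 20, 2190 → Sep 20, 2191: 365 days.
Sep 20, 2191 → Sep 20, 2192: 366 days (Feb 29, 2192 is in that span).
Sep 20, 2192 → Sep 20, 2193: 365 days.
Sep 20, 2193 → Sep 20, 2194: 365 days.
Sep 20, 2194 → Sep 20, 2195: 365 days.
Sep 20, 2195 → Sep 20, 2196: 366 days (Feb 29, 2196 is in that span).
Sep 20, 2196 → Sep 20, 2197: 365 days.
Sep 20, 2197 → Sep 20, 2198: 365 days.
Sep 20, 2198 → Sep 20, 2199: 365 days.
Sep 20, 2199 → Sep 20, 2200: 365 days.
Sep 20, 2200 → Sep 20, 2201: 365 days.
Sep 20, 2201 → Oct 20, 2201: 30 days (September has 30).
Oct 20, 2201 → Nov 20, 2201: 31 days (October has 31).
Nov 20, 2201 → Nov 27, 2201: 7 days.
Total: 4815 days.

4815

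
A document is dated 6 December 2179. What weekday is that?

January 1, 2179 is a Friday.
Jan 1, 2179 → Feb 1, 2179: 31 days (January has 31).
Feb 1, 2179 → Mar 1, 2179: 28 days (February has 28).
Mar 1, 2179 → Apr 1, 2179: 31 days (March has 31).
Apr 1, 2179 → May 1, 2179: 30 days (April has 30).
May 1, 2179 → Jun 1, 2179: 31 days (May has 31).
Jun 1, 2179 → Jul 1, 2179: 30 days (June has 30).
Jul 1, 2179 → Aug 1, 2179: 31 days (July has 31).
Aug 1, 2179 → Sep 1, 2179: 31 days (August has 31).
Sep 1, 2179 → Oct 1, 2179: 30 days (September has 30).
Oct 1, 2179 → Nov 1, 2179: 31 days (October has 31).
Nov 1, 2179 → Dec 1, 2179: 30 days (November has 30).
Dec 1, 2179 → Dec 6, 2179: 5 days.
Total: 339 days.
339 mod 7 = 3, so Friday + 3 = Monday.

Monday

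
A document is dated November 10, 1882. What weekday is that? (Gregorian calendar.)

Friday

Doomsday rule: the anchor day for the 1800s is Friday. For year 82: 82÷12 = 6 r 10, and 10÷4 = 2, so 6+10+2 = 18.
Friday + 18 ≡ Tuesday — that's 1882's doomsday.
In November the doomsday date is Nov 7.
Nov 10 is 3 days after Nov 7; 3 mod 7 = 3, so Tuesday + 3 = Friday.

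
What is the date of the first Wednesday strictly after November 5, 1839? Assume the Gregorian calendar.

November 6, 1839

Nov 5, 1839 is a Tuesday.
From Tuesday to the next Wednesday is 1 day.
Nov 5, 1839 + 1 = Nov 6, 1839.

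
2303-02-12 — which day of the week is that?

Thursday

Doomsday rule: the anchor day for the 2300s is Wednesday. For year 03: 3÷12 = 0 r 3, and 3÷4 = 0, so 0+3+0 = 3.
Wednesday + 3 ≡ Saturday — that's 2303's doomsday.
In February the doomsday date is Feb 28 (2303 is not a leap year).
Feb 12 is 16 days before Feb 28; 16 mod 7 = 2, so Saturday − 2 = Thursday.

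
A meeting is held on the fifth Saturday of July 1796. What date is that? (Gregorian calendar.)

July 1, 1796 is a Friday.
The first Saturday is therefore July 2 (1 days later).
The fifth Saturday is 2 + 4×7 = July 30.

July 30, 1796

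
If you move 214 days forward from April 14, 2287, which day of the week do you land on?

Apr 14, 2287 is a Thursday.
214 mod 7 = 4, so 214 days after a Thursday is Thursday + 4 = Monday.

Monday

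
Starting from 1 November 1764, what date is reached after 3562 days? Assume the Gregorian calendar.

August 3, 1774

+365 (one year) → Nov 1, 1765 (3197 left).
+365 (one year) → Nov 1, 1766 (2832 left).
+365 (one year) → Nov 1, 1767 (2467 left).
+366 (one year; includes Feb 29, 1768) → Nov 1, 1768 (2101 left).
+365 (one year) → Nov 1, 1769 (1736 left).
+365 (one year) → Nov 1, 1770 (1371 left).
+365 (one year) → Nov 1, 1771 (1006 left).
+366 (one year; includes Feb 29, 1772) → Nov 1, 1772 (640 left).
+365 (one year) → Nov 1, 1773 (275 left).
Nov has 30 days: +30 → Dec 1, 1773 (245 left).
Dec has 31 days: +31 → Jan 1, 1774 (214 left).
Jan has 31 days: +31 → Feb 1, 1774 (183 left).
Feb has 28 days: +28 → Mar 1, 1774 (155 left).
Mar has 31 days: +31 → Apr 1, 1774 (124 left).
Apr has 30 days: +30 → May 1, 1774 (94 left).
May has 31 days: +31 → Jun 1, 1774 (63 left).
Jun has 30 days: +30 → Jul 1, 1774 (33 left).
Jul has 31 days: +31 → Aug 1, 1774 (2 left).
+2 → Aug 3, 1774.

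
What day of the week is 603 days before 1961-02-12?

Saturday

First find the weekday of Feb 12, 1961. Doomsday rule: the anchor day for the 1900s is Wednesday. For year 61: 61÷12 = 5 r 1, and 1÷4 = 0, so 5+1+0 = 6.
Wednesday + 6 ≡ Tuesday — that's 1961's doomsday.
In February the doomsday date is Feb 28 (1961 is not a leap year).
Feb 12 is 16 days before Feb 28; 16 mod 7 = 2, so Tuesday − 2 = Sunday.
603 mod 7 = 1, so 603 days before a Sunday is Sunday − 1 = Saturday.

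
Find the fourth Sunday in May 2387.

May 24, 2387

May 1, 2387 is a Friday.
The first Sunday is therefore May 3 (2 days later).
The fourth Sunday is 3 + 3×7 = May 24.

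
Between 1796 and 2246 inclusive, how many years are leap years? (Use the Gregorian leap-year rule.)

109

Multiples of 4 in [1796,2246]: 113.
Of those, multiples of 100: 5 (not leap unless ÷400).
Multiples of 400: 1.
Leap years = 113 − 5 + 1 = 109.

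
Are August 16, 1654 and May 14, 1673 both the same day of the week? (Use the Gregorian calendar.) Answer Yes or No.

From Aug 16, 1654 to May 14, 1673 is 6846 days.
6846 mod 7 = 0, so they are the same weekday.
(Aug 16, 1654 is a Sunday; May 14, 1673 is a Sunday.)

Yes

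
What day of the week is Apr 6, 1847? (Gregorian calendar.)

Tuesday

January 1, 1847 is a Friday.
Jan 1, 1847 → Feb 1, 1847: 31 days (January has 31).
Feb 1, 1847 → Mar 1, 1847: 28 days (February has 28).
Mar 1, 1847 → Apr 1, 1847: 31 days (March has 31).
Apr 1, 1847 → Apr 6, 1847: 5 days.
Total: 95 days.
95 mod 7 = 4, so Friday + 4 = Tuesday.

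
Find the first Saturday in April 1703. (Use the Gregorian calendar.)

April 7, 1703

April 1, 1703 is a Sunday.
The first Saturday is therefore April 7 (6 days later).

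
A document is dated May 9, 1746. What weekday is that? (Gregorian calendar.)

Doomsday rule: the anchor day for the 1700s is Sunday. For year 46: 46÷12 = 3 r 10, and 10÷4 = 2, so 3+10+2 = 15.
Sunday + 15 ≡ Monday — that's 1746's doomsday.
In May the doomsday date is May 9.
May 9 is the doomsday itself: Monday.

Monday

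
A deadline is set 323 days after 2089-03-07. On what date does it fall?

January 24, 2090

Mar has 31 days: +25 → Apr 1, 2089 (298 left).
Apr has 30 days: +30 → May 1, 2089 (268 left).
May has 31 days: +31 → Jun 1, 2089 (237 left).
Jun has 30 days: +30 → Jul 1, 2089 (207 left).
Jul has 31 days: +31 → Aug 1, 2089 (176 left).
Aug has 31 days: +31 → Sep 1, 2089 (145 left).
Sep has 30 days: +30 → Oct 1, 2089 (115 left).
Oct has 31 days: +31 → Nov 1, 2089 (84 left).
Nov has 30 days: +30 → Dec 1, 2089 (54 left).
Dec has 31 days: +31 → Jan 1, 2090 (23 left).
+23 → Jan 24, 2090.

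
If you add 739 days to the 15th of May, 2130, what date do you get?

May 23, 2132

+365 (one year) → May 15, 2131 (374 left).
May has 31 days: +17 → Jun 1, 2131 (357 left).
Jun has 30 days: +30 → Jul 1, 2131 (327 left).
Jul has 31 days: +31 → Aug 1, 2131 (296 left).
Aug has 31 days: +31 → Sep 1, 2131 (265 left).
Sep has 30 days: +30 → Oct 1, 2131 (235 left).
Oct has 31 days: +31 → Nov 1, 2131 (204 left).
Nov has 30 days: +30 → Dec 1, 2131 (174 left).
Dec has 31 days: +31 → Jan 1, 2132 (143 left).
Jan has 31 days: +31 → Feb 1, 2132 (112 left).
Feb has 29 days: +29 → Mar 1, 2132 (83 left).
Mar has 31 days: +31 → Apr 1, 2132 (52 left).
Apr has 30 days: +30 → May 1, 2132 (22 left).
+22 → May 23, 2132.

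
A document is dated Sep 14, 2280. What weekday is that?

Tuesday

Doomsday rule: the anchor day for the 2200s is Friday. For year 80: 80÷12 = 6 r 8, and 8÷4 = 2, so 6+8+2 = 16.
Friday + 16 ≡ Sunday — that's 2280's doomsday.
In September the doomsday date is Sep 5.
Sep 14 is 9 days after Sep 5; 9 mod 7 = 2, so Sunday + 2 = Tuesday.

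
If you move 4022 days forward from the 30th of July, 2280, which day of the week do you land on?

First find the weekday of Jul 30, 2280. Doomsday rule: the anchor day for the 2200s is Friday. For year 80: 80÷12 = 6 r 8, and 8÷4 = 2, so 6+8+2 = 16.
Friday + 16 ≡ Sunday — that's 2280's doomsday.
In July the doomsday date is Jul 11.
Jul 30 is 19 days after Jul 11; 19 mod 7 = 5, so Sunday + 5 = Friday.
4022 mod 7 = 4, so 4022 days after a Friday is Friday + 4 = Tuesday.

Tuesday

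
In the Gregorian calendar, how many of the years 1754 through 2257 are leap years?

122

Multiples of 4 in [1754,2257]: 126.
Of those, multiples of 100: 5 (not leap unless ÷400).
Multiples of 400: 1.
Leap years = 126 − 5 + 1 = 122.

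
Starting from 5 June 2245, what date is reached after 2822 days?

February 25, 2253

+365 (one year) → Jun 5, 2246 (2457 left).
+365 (one year) → Jun 5, 2247 (2092 left).
+366 (one year; includes Feb 29, 2248) → Jun 5, 2248 (1726 left).
+365 (one year) → Jun 5, 2249 (1361 left).
+365 (one year) → Jun 5, 2250 (996 left).
+365 (one year) → Jun 5, 2251 (631 left).
+366 (one year; includes Feb 29, 2252) → Jun 5, 2252 (265 left).
Jun has 30 days: +26 → Jul 1, 2252 (239 left).
Jul has 31 days: +31 → Aug 1, 2252 (208 left).
Aug has 31 days: +31 → Sep 1, 2252 (177 left).
Sep has 30 days: +30 → Oct 1, 2252 (147 left).
Oct has 31 days: +31 → Nov 1, 2252 (116 left).
Nov has 30 days: +30 → Dec 1, 2252 (86 left).
Dec has 31 days: +31 → Jan 1, 2253 (55 left).
Jan has 31 days: +31 → Feb 1, 2253 (24 left).
+24 → Feb 25, 2253.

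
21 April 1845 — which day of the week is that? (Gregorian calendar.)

Monday

Doomsday rule: the anchor day for the 1800s is Friday. For year 45: 45÷12 = 3 r 9, and 9÷4 = 2, so 3+9+2 = 14.
Friday + 14 ≡ Friday — that's 1845's doomsday.
In April the doomsday date is Apr 4.
Apr 21 is 17 days after Apr 4; 17 mod 7 = 3, so Friday + 3 = Monday.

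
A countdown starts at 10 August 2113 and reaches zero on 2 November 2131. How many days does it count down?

Aug 10, 2113 → Aug 10, 2114: 365 days.
Aug 10, 2114 → Aug 10, 2115: 365 days.
Aug 10, 2115 → Aug 10, 2116: 366 days (Feb 29, 2116 is in that span).
Aug 10, 2116 → Aug 10, 2117: 365 days.
Aug 10, 2117 → Aug 10, 2118: 365 days.
Aug 10, 2118 → Aug 10, 2119: 365 days.
Aug 10, 2119 → Aug 10, 2120: 366 days (Feb 29, 2120 is in that span).
Aug 10, 2120 → Aug 10, 2121: 365 days.
Aug 10, 2121 → Aug 10, 2122: 365 days.
Aug 10, 2122 → Aug 10, 2123: 365 days.
Aug 10, 2123 → Aug 10, 2124: 366 days (Feb 29, 2124 is in that span).
Aug 10, 2124 → Aug 10, 2125: 365 days.
Aug 10, 2125 → Aug 10, 2126: 365 days.
Aug 10, 2126 → Aug 10, 2127: 365 days.
Aug 10, 2127 → Aug 10, 2128: 366 days (Feb 29, 2128 is in that span).
Aug 10, 2128 → Aug 10, 2129: 365 days.
Aug 10, 2129 → Aug 10, 2130: 365 days.
Aug 10, 2130 → Aug 10, 2131: 365 days.
Aug 10, 2131 → Sep 10, 2131: 31 days (August has 31).
Sep 10, 2131 → Oct 10, 2131: 30 days (September has 30).
Oct 10, 2131 → Nov 2, 2131: 23 days.
Total: 6658 days.

6658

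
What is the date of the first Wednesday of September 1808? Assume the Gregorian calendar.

September 1, 1808 is a Thursday.
The first Wednesday is therefore September 7 (6 days later).

September 7, 1808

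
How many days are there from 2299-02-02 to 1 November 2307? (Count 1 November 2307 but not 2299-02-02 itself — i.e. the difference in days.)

Feb 2, 2299 → Feb 2, 2300: 365 days.
Feb 2, 2300 → Feb 2, 2301: 365 days.
Feb 2, 2301 → Feb 2, 2302: 365 days.
Feb 2, 2302 → Feb 2, 2303: 365 days.
Feb 2, 2303 → Feb 2, 2304: 365 days.
Feb 2, 2304 → Feb 2, 2305: 366 days (Feb 29, 2304 is in that span).
Feb 2, 2305 → Feb 2, 2306: 365 days.
Feb 2, 2306 → Feb 2, 2307: 365 days.
Feb 2, 2307 → Mar 2, 2307: 28 days (February has 28).
Mar 2, 2307 → Apr 2, 2307: 31 days (March has 31).
Apr 2, 2307 → May 2, 2307: 30 days (April has 30).
May 2, 2307 → Jun 2, 2307: 31 days (May has 31).
Jun 2, 2307 → Jul 2, 2307: 30 days (June has 30).
Jul 2, 2307 → Aug 2, 2307: 31 days (July has 31).
Aug 2, 2307 → Sep 2, 2307: 31 days (August has 31).
Sep 2, 2307 → Oct 2, 2307: 30 days (September has 30).
Oct 2, 2307 → Nov 1, 2307: 30 days.
Total: 3193 days.

3193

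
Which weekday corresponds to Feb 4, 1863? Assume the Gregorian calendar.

Doomsday rule: the anchor day for the 1800s is Friday. For year 63: 63÷12 = 5 r 3, and 3÷4 = 0, so 5+3+0 = 8.
Friday + 8 ≡ Saturday — that's 1863's doomsday.
In February the doomsday date is Feb 28 (1863 is not a leap year).
Feb 4 is 24 days before Feb 28; 24 mod 7 = 3, so Saturday − 3 = Wednesday.

Wednesday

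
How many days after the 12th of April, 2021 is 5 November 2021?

Apr 12, 2021 → May 12, 2021: 30 days (April has 30).
May 12, 2021 → Jun 12, 2021: 31 days (May has 31).
Jun 12, 2021 → Jul 12, 2021: 30 days (June has 30).
Jul 12, 2021 → Aug 12, 2021: 31 days (July has 31).
Aug 12, 2021 → Sep 12, 2021: 31 days (August has 31).
Sep 12, 2021 → Oct 12, 2021: 30 days (September has 30).
Oct 12, 2021 → Nov 5, 2021: 24 days.
Total: 207 days.

207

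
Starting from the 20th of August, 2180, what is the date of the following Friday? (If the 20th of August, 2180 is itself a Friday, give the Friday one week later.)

August 25, 2180

Aug 20, 2180 is a Sunday.
From Sunday to the next Friday is 5 days.
Aug 20, 2180 + 5 = Aug 25, 2180.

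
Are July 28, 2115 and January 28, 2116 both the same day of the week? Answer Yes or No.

No

From Jul 28, 2115 to Jan 28, 2116 is 184 days.
184 mod 7 = 2, so they are different weekdays.
(Jul 28, 2115 is a Sunday; Jan 28, 2116 is a Tuesday.)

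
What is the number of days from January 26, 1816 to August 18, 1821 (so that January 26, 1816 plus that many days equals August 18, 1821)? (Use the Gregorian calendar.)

2031

Jan 26, 1816 → Jan 26, 1817: 366 days (Feb 29, 1816 is in that span).
Jan 26, 1817 → Jan 26, 1818: 365 days.
Jan 26, 1818 → Jan 26, 1819: 365 days.
Jan 26, 1819 → Jan 26, 1820: 365 days.
Jan 26, 1820 → Jan 26, 1821: 366 days (Feb 29, 1820 is in that span).
Jan 26, 1821 → Feb 26, 1821: 31 days (January has 31).
Feb 26, 1821 → Mar 26, 1821: 28 days (February has 28).
Mar 26, 1821 → Apr 26, 1821: 31 days (March has 31).
Apr 26, 1821 → May 26, 1821: 30 days (April has 30).
May 26, 1821 → Jun 26, 1821: 31 days (May has 31).
Jun 26, 1821 → Jul 26, 1821: 30 days (June has 30).
Jul 26, 1821 → Aug 18, 1821: 23 days.
Total: 2031 days.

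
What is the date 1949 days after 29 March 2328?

+365 (one year) → Mar 29, 2329 (1584 left).
+365 (one year) → Mar 29, 2330 (1219 left).
+365 (one year) → Mar 29, 2331 (854 left).
+366 (one year; includes Feb 29, 2332) → Mar 29, 2332 (488 left).
+365 (one year) → Mar 29, 2333 (123 left).
Mar has 31 days: +3 → Apr 1, 2333 (120 left).
Apr has 30 days: +30 → May 1, 2333 (90 left).
May has 31 days: +31 → Jun 1, 2333 (59 left).
Jun has 30 days: +30 → Jul 1, 2333 (29 left).
+29 → Jul 30, 2333.

July 30, 2333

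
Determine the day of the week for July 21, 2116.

Doomsday rule: the anchor day for the 2100s is Sunday. For year 16: 16÷12 = 1 r 4, and 4÷4 = 1, so 1+4+1 = 6.
Sunday + 6 ≡ Saturday — that's 2116's doomsday.
In July the doomsday date is Jul 11.
Jul 21 is 10 days after Jul 11; 10 mod 7 = 3, so Saturday + 3 = Tuesday.

Tuesday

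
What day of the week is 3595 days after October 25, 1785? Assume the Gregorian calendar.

Saturday

Oct 25, 1785 is a Tuesday.
3595 mod 7 = 4, so 3595 days after a Tuesday is Tuesday + 4 = Saturday.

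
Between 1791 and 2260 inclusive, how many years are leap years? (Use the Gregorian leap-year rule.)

114

Multiples of 4 in [1791,2260]: 118.
Of those, multiples of 100: 5 (not leap unless ÷400).
Multiples of 400: 1.
Leap years = 118 − 5 + 1 = 114.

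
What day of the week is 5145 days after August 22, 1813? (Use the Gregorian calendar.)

Sunday

First find the weekday of Aug 22, 1813. Doomsday rule: the anchor day for the 1800s is Friday. For year 13: 13÷12 = 1 r 1, and 1÷4 = 0, so 1+1+0 = 2.
Friday + 2 ≡ Sunday — that's 1813's doomsday.
In August the doomsday date is Aug 8.
Aug 22 is 14 days after Aug 8; 14 mod 7 = 0, so Sunday + 0 = Sunday.
5145 mod 7 = 0, so 5145 days after a Sunday is Sunday + 0 = Sunday.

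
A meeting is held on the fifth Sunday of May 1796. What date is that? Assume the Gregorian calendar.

May 1, 1796 is a Sunday.
The first Sunday is therefore May 1 (same day).
The fifth Sunday is 1 + 4×7 = May 29.

May 29, 1796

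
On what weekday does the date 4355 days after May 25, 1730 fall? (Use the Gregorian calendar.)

Friday

First find the weekday of May 25, 1730. Doomsday rule: the anchor day for the 1700s is Sunday. For year 30: 30÷12 = 2 r 6, and 6÷4 = 1, so 2+6+1 = 9.
Sunday + 9 ≡ Tuesday — that's 1730's doomsday.
In May the doomsday date is May 9.
May 25 is 16 days after May 9; 16 mod 7 = 2, so Tuesday + 2 = Thursday.
4355 mod 7 = 1, so 4355 days after a Thursday is Thursday + 1 = Friday.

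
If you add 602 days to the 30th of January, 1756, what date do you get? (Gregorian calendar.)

+366 (one year; includes Feb 29, 1756) → Jan 30, 1757 (236 left).
Jan has 31 days: +2 → Feb 1, 1757 (234 left).
Feb has 28 days: +28 → Mar 1, 1757 (206 left).
Mar has 31 days: +31 → Apr 1, 1757 (175 left).
Apr has 30 days: +30 → May 1, 1757 (145 left).
May has 31 days: +31 → Jun 1, 1757 (114 left).
Jun has 30 days: +30 → Jul 1, 1757 (84 left).
Jul has 31 days: +31 → Aug 1, 1757 (53 left).
Aug has 31 days: +31 → Sep 1, 1757 (22 left).
+22 → Sep 23, 1757.

September 23, 1757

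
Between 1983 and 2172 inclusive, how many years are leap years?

47

Multiples of 4 in [1983,2172]: 48.
Of those, multiples of 100: 2 (not leap unless ÷400).
Multiples of 400: 1.
Leap years = 48 − 2 + 1 = 47.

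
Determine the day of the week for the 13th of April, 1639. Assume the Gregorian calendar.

Doomsday rule: the anchor day for the 1600s is Tuesday. For year 39: 39÷12 = 3 r 3, and 3÷4 = 0, so 3+3+0 = 6.
Tuesday + 6 ≡ Monday — that's 1639's doomsday.
In April the doomsday date is Apr 4.
Apr 13 is 9 days after Apr 4; 9 mod 7 = 2, so Monday + 2 = Wednesday.

Wednesday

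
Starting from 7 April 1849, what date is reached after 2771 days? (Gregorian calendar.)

+365 (one year) → Apr 7, 1850 (2406 left).
+365 (one year) → Apr 7, 1851 (2041 left).
+366 (one year; includes Feb 29, 1852) → Apr 7, 1852 (1675 left).
+365 (one year) → Apr 7, 1853 (1310 left).
+365 (one year) → Apr 7, 1854 (945 left).
+365 (one year) → Apr 7, 1855 (580 left).
+366 (one year; includes Feb 29, 1856) → Apr 7, 1856 (214 left).
Apr has 30 days: +24 → May 1, 1856 (190 left).
May has 31 days: +31 → Jun 1, 1856 (159 left).
Jun has 30 days: +30 → Jul 1, 1856 (129 left).
Jul has 31 days: +31 → Aug 1, 1856 (98 left).
Aug has 31 days: +31 → Sep 1, 1856 (67 left).
Sep has 30 days: +30 → Oct 1, 1856 (37 left).
Oct has 31 days: +31 → Nov 1, 1856 (6 left).
+6 → Nov 7, 1856.

November 7, 1856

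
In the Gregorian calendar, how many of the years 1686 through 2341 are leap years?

158

Multiples of 4 in [1686,2341]: 164.
Of those, multiples of 100: 7 (not leap unless ÷400).
Multiples of 400: 1.
Leap years = 164 − 7 + 1 = 158.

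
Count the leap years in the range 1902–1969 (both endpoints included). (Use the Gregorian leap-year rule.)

Multiples of 4 in [1902,1969]: 17.
Of those, multiples of 100: 0 (not leap unless ÷400).
Multiples of 400: 0.
Leap years = 17 − 0 + 0 = 17.

17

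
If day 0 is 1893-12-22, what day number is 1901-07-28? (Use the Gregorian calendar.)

Dec 22, 1893 → Dec 22, 1894: 365 days.
Dec 22, 1894 → Dec 22, 1895: 365 days.
Dec 22, 1895 → Dec 22, 1896: 366 days (Feb 29, 1896 is in that span).
Dec 22, 1896 → Dec 22, 1897: 365 days.
Dec 22, 1897 → Dec 22, 1898: 365 days.
Dec 22, 1898 → Dec 22, 1899: 365 days.
Dec 22, 1899 → Dec 22, 1900: 365 days.
Dec 22, 1900 → Jan 22, 1901: 31 days (December has 31).
Jan 22, 1901 → Feb 22, 1901: 31 days (January has 31).
Feb 22, 1901 → Mar 22, 1901: 28 days (February has 28).
Mar 22, 1901 → Apr 22, 1901: 31 days (March has 31).
Apr 22, 1901 → May 22, 1901: 30 days (April has 30).
May 22, 1901 → Jun 22, 1901: 31 days (May has 31).
Jun 22, 1901 → Jul 22, 1901: 30 days (June has 30).
Jul 22, 1901 → Jul 28, 1901: 6 days.
Total: 2774 days.

2774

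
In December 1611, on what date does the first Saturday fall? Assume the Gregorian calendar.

December 3, 1611

December 1, 1611 is a Thursday.
The first Saturday is therefore December 3 (2 days later).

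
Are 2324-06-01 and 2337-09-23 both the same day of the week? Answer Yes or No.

No

From Jun 1, 2324 to Sep 23, 2337 is 4862 days.
4862 mod 7 = 4, so they are different weekdays.
(Jun 1, 2324 is a Sunday; Sep 23, 2337 is a Thursday.)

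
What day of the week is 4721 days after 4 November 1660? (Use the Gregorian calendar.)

First find the weekday of Nov 4, 1660. Doomsday rule: the anchor day for the 1600s is Tuesday. For year 60: 60÷12 = 5 r 0, and 0÷4 = 0, so 5+0+0 = 5.
Tuesday + 5 ≡ Sunday — that's 1660's doomsday.
In November the doomsday date is Nov 7.
Nov 4 is 3 days before Nov 7; 3 mod 7 = 3, so Sunday − 3 = Thursday.
4721 mod 7 = 3, so 4721 days after a Thursday is Thursday + 3 = Sunday.

Sunday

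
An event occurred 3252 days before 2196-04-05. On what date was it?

May 11, 2187

−366 (one year; includes Feb 29, 2196) → Apr 5, 2195 (2886 left).
−365 (one year) → Apr 5, 2194 (2521 left).
−365 (one year) → Apr 5, 2193 (2156 left).
−365 (one year) → Apr 5, 2192 (1791 left).
−366 (one year; includes Feb 29, 2192) → Apr 5, 2191 (1425 left).
−365 (one year) → Apr 5, 2190 (1060 left).
−365 (one year) → Apr 5, 2189 (695 left).
−365 (one year) → Apr 5, 2188 (330 left).
−5 → Mar 31, 2188 (end of Mar, 31 days; 325 left).
−31 → Feb 29, 2188 (end of Feb, 29 days; 294 left).
−29 → Jan 31, 2188 (end of Jan, 31 days; 265 left).
−31 → Dec 31, 2187 (end of Dec, 31 days; 234 left).
−31 → Nov 30, 2187 (end of Nov, 30 days; 203 left).
−30 → Oct 31, 2187 (end of Oct, 31 days; 173 left).
−31 → Sep 30, 2187 (end of Sep, 30 days; 142 left).
−30 → Aug 31, 2187 (end of Aug, 31 days; 112 left).
−31 → Jul 31, 2187 (end of Jul, 31 days; 81 left).
−31 → Jun 30, 2187 (end of Jun, 30 days; 50 left).
−30 → May 31, 2187 (end of May, 31 days; 20 left).
−20 → May 11, 2187.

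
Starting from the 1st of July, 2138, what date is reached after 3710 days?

+365 (one year) → Jul 1, 2139 (3345 left).
+366 (one year; includes Feb 29, 2140) → Jul 1, 2140 (2979 left).
+365 (one year) → Jul 1, 2141 (2614 left).
+365 (one year) → Jul 1, 2142 (2249 left).
+365 (one year) → Jul 1, 2143 (1884 left).
+366 (one year; includes Feb 29, 2144) → Jul 1, 2144 (1518 left).
+365 (one year) → Jul 1, 2145 (1153 left).
+365 (one year) → Jul 1, 2146 (788 left).
+365 (one year) → Jul 1, 2147 (423 left).
+366 (one year; includes Feb 29, 2148) → Jul 1, 2148 (57 left).
Jul has 31 days: +31 → Aug 1, 2148 (26 left).
+26 → Aug 27, 2148.

August 27, 2148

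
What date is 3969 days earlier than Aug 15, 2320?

October 3, 2309

−366 (one year; includes Feb 29, 2320) → Aug 15, 2319 (3603 left).
−365 (one year) → Aug 15, 2318 (3238 left).
−365 (one year) → Aug 15, 2317 (2873 left).
−365 (one year) → Aug 15, 2316 (2508 left).
−366 (one year; includes Feb 29, 2316) → Aug 15, 2315 (2142 left).
−365 (one year) → Aug 15, 2314 (1777 left).
−365 (one year) → Aug 15, 2313 (1412 left).
−365 (one year) → Aug 15, 2312 (1047 left).
−366 (one year; includes Feb 29, 2312) → Aug 15, 2311 (681 left).
−365 (one year) → Aug 15, 2310 (316 left).
−15 → Jul 31, 2310 (end of Jul, 31 days; 301 left).
−31 → Jun 30, 2310 (end of Jun, 30 days; 270 left).
−30 → May 31, 2310 (end of May, 31 days; 240 left).
−31 → Apr 30, 2310 (end of Apr, 30 days; 209 left).
−30 → Mar 31, 2310 (end of Mar, 31 days; 179 left).
−31 → Feb 28, 2310 (end of Feb, 28 days; 148 left).
−28 → Jan 31, 2310 (end of Jan, 31 days; 120 left).
−31 → Dec 31, 2309 (end of Dec, 31 days; 89 left).
−31 → Nov 30, 2309 (end of Nov, 30 days; 58 left).
−30 → Oct 31, 2309 (end of Oct, 31 days; 28 left).
−28 → Oct 3, 2309.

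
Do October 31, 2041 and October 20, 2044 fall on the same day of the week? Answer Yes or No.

Yes

From Oct 31, 2041 to Oct 20, 2044 is 1085 days.
1085 mod 7 = 0, so they are the same weekday.
(Oct 31, 2041 is a Thursday; Oct 20, 2044 is a Thursday.)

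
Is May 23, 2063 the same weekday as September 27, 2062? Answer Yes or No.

From Sep 27, 2062 to May 23, 2063 is 238 days.
238 mod 7 = 0, so they are the same weekday.
(Sep 27, 2062 is a Wednesday; May 23, 2063 is a Wednesday.)

Yes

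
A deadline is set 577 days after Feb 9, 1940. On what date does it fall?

+366 (one year; includes Feb 29, 1940) → Feb 9, 1941 (211 left).
Feb has 28 days: +20 → Mar 1, 1941 (191 left).
Mar has 31 days: +31 → Apr 1, 1941 (160 left).
Apr has 30 days: +30 → May 1, 1941 (130 left).
May has 31 days: +31 → Jun 1, 1941 (99 left).
Jun has 30 days: +30 → Jul 1, 1941 (69 left).
Jul has 31 days: +31 → Aug 1, 1941 (38 left).
Aug has 31 days: +31 → Sep 1, 1941 (7 left).
+7 → Sep 8, 1941.

September 8, 1941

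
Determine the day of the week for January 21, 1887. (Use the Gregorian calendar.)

Friday

Doomsday rule: the anchor day for the 1800s is Friday. For year 87: 87÷12 = 7 r 3, and 3÷4 = 0, so 7+3+0 = 10.
Friday + 10 ≡ Monday — that's 1887's doomsday.
In January the doomsday date is Jan 3 (1887 is not a leap year).
Jan 21 is 18 days after Jan 3; 18 mod 7 = 4, so Monday + 4 = Friday.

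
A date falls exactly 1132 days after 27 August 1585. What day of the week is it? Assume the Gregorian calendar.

Sunday

Aug 27, 1585 is a Tuesday.
1132 mod 7 = 5, so 1132 days after a Tuesday is Tuesday + 5 = Sunday.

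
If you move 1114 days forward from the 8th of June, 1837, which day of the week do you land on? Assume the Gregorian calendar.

First find the weekday of Jun 8, 1837. Doomsday rule: the anchor day for the 1800s is Friday. For year 37: 37÷12 = 3 r 1, and 1÷4 = 0, so 3+1+0 = 4.
Friday + 4 ≡ Tuesday — that's 1837's doomsday.
In June the doomsday date is Jun 6.
Jun 8 is 2 days after Jun 6; 2 mod 7 = 2, so Tuesday + 2 = Thursday.
1114 mod 7 = 1, so 1114 days after a Thursday is Thursday + 1 = Friday.

Friday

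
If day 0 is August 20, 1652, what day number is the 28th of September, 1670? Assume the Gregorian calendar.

Aug 20, 1652 → Aug 20, 1653: 365 days.
Aug 20, 1653 → Aug 20, 1654: 365 days.
Aug 20, 1654 → Aug 20, 1655: 365 days.
Aug 20, 1655 → Aug 20, 1656: 366 days (Feb 29, 1656 is in that span).
Aug 20, 1656 → Aug 20, 1657: 365 days.
Aug 20, 1657 → Aug 20, 1658: 365 days.
Aug 20, 1658 → Aug 20, 1659: 365 days.
Aug 20, 1659 → Aug 20, 1660: 366 days (Feb 29, 1660 is in that span).
Aug 20, 1660 → Aug 20, 1661: 365 days.
Aug 20, 1661 → Aug 20, 1662: 365 days.
Aug 20, 1662 → Aug 20, 1663: 365 days.
Aug 20, 1663 → Aug 20, 1664: 366 days (Feb 29, 1664 is in that span).
Aug 20, 1664 → Aug 20, 1665: 365 days.
Aug 20, 1665 → Aug 20, 1666: 365 days.
Aug 20, 1666 → Aug 20, 1667: 365 days.
Aug 20, 1667 → Aug 20, 1668: 366 days (Feb 29, 1668 is in that span).
Aug 20, 1668 → Aug 20, 1669: 365 days.
Aug 20, 1669 → Aug 20, 1670: 365 days.
Aug 20, 1670 → Sep 20, 1670: 31 days (August has 31).
Sep 20, 1670 → Sep 28, 1670: 8 days.
Total: 6613 days.

6613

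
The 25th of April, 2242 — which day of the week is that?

Monday

Doomsday rule: the anchor day for the 2200s is Friday. For year 42: 42÷12 = 3 r 6, and 6÷4 = 1, so 3+6+1 = 10.
Friday + 10 ≡ Monday — that's 2242's doomsday.
In April the doomsday date is Apr 4.
Apr 25 is 21 days after Apr 4; 21 mod 7 = 0, so Monday + 0 = Monday.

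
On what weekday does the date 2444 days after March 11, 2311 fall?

Sunday

First find the weekday of Mar 11, 2311. Doomsday rule: the anchor day for the 2300s is Wednesday. For year 11: 11÷12 = 0 r 11, and 11÷4 = 2, so 0+11+2 = 13.
Wednesday + 13 ≡ Tuesday — that's 2311's doomsday.
In March the doomsday date is Mar 14.
Mar 11 is 3 days before Mar 14; 3 mod 7 = 3, so Tuesday − 3 = Saturday.
2444 mod 7 = 1, so 2444 days after a Saturday is Saturday + 1 = Sunday.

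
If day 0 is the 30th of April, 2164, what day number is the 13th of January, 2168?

1353

Apr 30, 2164 → Apr 30, 2165: 365 days.
Apr 30, 2165 → Apr 30, 2166: 365 days.
Apr 30, 2166 → Apr 30, 2167: 365 days.
Apr 30, 2167 → May 30, 2167: 30 days (April has 30).
May 30, 2167 → Jun 30, 2167: 31 days (May has 31).
Jun 30, 2167 → Jul 30, 2167: 30 days (June has 30).
Jul 30, 2167 → Aug 30, 2167: 31 days (July has 31).
Aug 30, 2167 → Sep 30, 2167: 31 days (August has 31).
Sep 30, 2167 → Oct 30, 2167: 30 days (September has 30).
Oct 30, 2167 → Nov 30, 2167: 31 days (October has 31).
Nov 30, 2167 → Dec 30, 2167: 30 days (November has 30).
Dec 30, 2167 → Jan 13, 2168: 14 days.
Total: 1353 days.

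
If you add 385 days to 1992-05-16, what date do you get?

June 5, 1993

May has 31 days: +16 → Jun 1, 1992 (369 left).
Jun has 30 days: +30 → Jul 1, 1992 (339 left).
Jul has 31 days: +31 → Aug 1, 1992 (308 left).
Aug has 31 days: +31 → Sep 1, 1992 (277 left).
Sep has 30 days: +30 → Oct 1, 1992 (247 left).
Oct has 31 days: +31 → Nov 1, 1992 (216 left).
Nov has 30 days: +30 → Dec 1, 1992 (186 left).
Dec has 31 days: +31 → Jan 1, 1993 (155 left).
Jan has 31 days: +31 → Feb 1, 1993 (124 left).
Feb has 28 days: +28 → Mar 1, 1993 (96 left).
Mar has 31 days: +31 → Apr 1, 1993 (65 left).
Apr has 30 days: +30 → May 1, 1993 (35 left).
May has 31 days: +31 → Jun 1, 1993 (4 left).
+4 → Jun 5, 1993.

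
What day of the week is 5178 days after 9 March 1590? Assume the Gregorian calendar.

Mar 9, 1590 is a Friday.
5178 mod 7 = 5, so 5178 days after a Friday is Friday + 5 = Wednesday.

Wednesday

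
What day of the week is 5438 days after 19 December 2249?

Dec 19, 2249 is a Wednesday.
5438 mod 7 = 6, so 5438 days after a Wednesday is Wednesday + 6 = Tuesday.

Tuesday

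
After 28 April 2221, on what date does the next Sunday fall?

Apr 28, 2221 is a Saturday.
From Saturday to the next Sunday is 1 day.
Apr 28, 2221 + 1 = Apr 29, 2221.

April 29, 2221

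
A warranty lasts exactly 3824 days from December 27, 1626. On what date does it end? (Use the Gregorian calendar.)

+365 (one year) → Dec 27, 1627 (3459 left).
+366 (one year; includes Feb 29, 1628) → Dec 27, 1628 (3093 left).
+365 (one year) → Dec 27, 1629 (2728 left).
+365 (one year) → Dec 27, 1630 (2363 left).
+365 (one year) → Dec 27, 1631 (1998 left).
+366 (one year; includes Feb 29, 1632) → Dec 27, 1632 (1632 left).
+365 (one year) → Dec 27, 1633 (1267 left).
+365 (one year) → Dec 27, 1634 (902 left).
+365 (one year) → Dec 27, 1635 (537 left).
+366 (one year; includes Feb 29, 1636) → Dec 27, 1636 (171 left).
Dec has 31 days: +5 → Jan 1, 1637 (166 left).
Jan has 31 days: +31 → Feb 1, 1637 (135 left).
Feb has 28 days: +28 → Mar 1, 1637 (107 left).
Mar has 31 days: +31 → Apr 1, 1637 (76 left).
Apr has 30 days: +30 → May 1, 1637 (46 left).
May has 31 days: +31 → Jun 1, 1637 (15 left).
+15 → Jun 16, 1637.

June 16, 1637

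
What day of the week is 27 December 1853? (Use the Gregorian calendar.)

Tuesday

Doomsday rule: the anchor day for the 1800s is Friday. For year 53: 53÷12 = 4 r 5, and 5÷4 = 1, so 4+5+1 = 10.
Friday + 10 ≡ Monday — that's 1853's doomsday.
In December the doomsday date is Dec 12.
Dec 27 is 15 days after Dec 12; 15 mod 7 = 1, so Monday + 1 = Tuesday.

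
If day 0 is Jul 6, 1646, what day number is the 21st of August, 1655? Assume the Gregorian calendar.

Jul 6, 1646 → Jul 6, 1647: 365 days.
Jul 6, 1647 → Jul 6, 1648: 366 days (Feb 29, 1648 is in that span).
Jul 6, 1648 → Jul 6, 1649: 365 days.
Jul 6, 1649 → Jul 6, 1650: 365 days.
Jul 6, 1650 → Jul 6, 1651: 365 days.
Jul 6, 1651 → Jul 6, 1652: 366 days (Feb 29, 1652 is in that span).
Jul 6, 1652 → Jul 6, 1653: 365 days.
Jul 6, 1653 → Jul 6, 1654: 365 days.
Jul 6, 1654 → Jul 6, 1655: 365 days.
Jul 6, 1655 → Aug 6, 1655: 31 days (July has 31).
Aug 6, 1655 → Aug 21, 1655: 15 days.
Total: 3333 days.

3333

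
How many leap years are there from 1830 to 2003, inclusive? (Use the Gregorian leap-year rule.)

Multiples of 4 in [1830,2003]: 43.
Of those, multiples of 100: 2 (not leap unless ÷400).
Multiples of 400: 1.
Leap years = 43 − 2 + 1 = 42.

42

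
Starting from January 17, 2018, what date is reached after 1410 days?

November 27, 2021

+365 (one year) → Jan 17, 2019 (1045 left).
+365 (one year) → Jan 17, 2020 (680 left).
+366 (one year; includes Feb 29, 2020) → Jan 17, 2021 (314 left).
Jan has 31 days: +15 → Feb 1, 2021 (299 left).
Feb has 28 days: +28 → Mar 1, 2021 (271 left).
Mar has 31 days: +31 → Apr 1, 2021 (240 left).
Apr has 30 days: +30 → May 1, 2021 (210 left).
May has 31 days: +31 → Jun 1, 2021 (179 left).
Jun has 30 days: +30 → Jul 1, 2021 (149 left).
Jul has 31 days: +31 → Aug 1, 2021 (118 left).
Aug has 31 days: +31 → Sep 1, 2021 (87 left).
Sep has 30 days: +30 → Oct 1, 2021 (57 left).
Oct has 31 days: +31 → Nov 1, 2021 (26 left).
+26 → Nov 27, 2021.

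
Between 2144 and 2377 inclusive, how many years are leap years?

Multiples of 4 in [2144,2377]: 59.
Of those, multiples of 100: 2 (not leap unless ÷400).
Multiples of 400: 0.
Leap years = 59 − 2 + 0 = 57.

57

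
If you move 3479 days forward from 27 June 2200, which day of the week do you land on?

Friday

Jun 27, 2200 is a Friday.
3479 mod 7 = 0, so 3479 days after a Friday is Friday + 0 = Friday.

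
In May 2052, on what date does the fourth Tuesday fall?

May 1, 2052 is a Wednesday.
The first Tuesday is therefore May 7 (6 days later).
The fourth Tuesday is 7 + 3×7 = May 28.

May 28, 2052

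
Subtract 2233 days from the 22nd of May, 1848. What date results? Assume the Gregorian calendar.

April 11, 1842

−366 (one year; includes Feb 29, 1848) → May 22, 1847 (1867 left).
−365 (one year) → May 22, 1846 (1502 left).
−365 (one year) → May 22, 1845 (1137 left).
−365 (one year) → May 22, 1844 (772 left).
−366 (one year; includes Feb 29, 1844) → May 22, 1843 (406 left).
−365 (one year) → May 22, 1842 (41 left).
−22 → Apr 30, 1842 (end of Apr, 30 days; 19 left).
−19 → Apr 11, 1842.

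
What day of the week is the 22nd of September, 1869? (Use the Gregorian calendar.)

Doomsday rule: the anchor day for the 1800s is Friday. For year 69: 69÷12 = 5 r 9, and 9÷4 = 2, so 5+9+2 = 16.
Friday + 16 ≡ Sunday — that's 1869's doomsday.
In September the doomsday date is Sep 5.
Sep 22 is 17 days after Sep 5; 17 mod 7 = 3, so Sunday + 3 = Wednesday.

Wednesday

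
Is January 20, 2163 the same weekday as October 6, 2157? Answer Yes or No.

Yes

From Oct 6, 2157 to Jan 20, 2163 is 1932 days.
1932 mod 7 = 0, so they are the same weekday.
(Oct 6, 2157 is a Thursday; Jan 20, 2163 is a Thursday.)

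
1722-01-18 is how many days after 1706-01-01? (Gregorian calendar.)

5861

Jan 1, 1706 → Jan 1, 1707: 365 days.
Jan 1, 1707 → Jan 1, 1708: 365 days.
Jan 1, 1708 → Jan 1, 1709: 366 days (Feb 29, 1708 is in that span).
Jan 1, 1709 → Jan 1, 1710: 365 days.
Jan 1, 1710 → Jan 1, 1711: 365 days.
Jan 1, 1711 → Jan 1, 1712: 365 days.
Jan 1, 1712 → Jan 1, 1713: 366 days (Feb 29, 1712 is in that span).
Jan 1, 1713 → Jan 1, 1714: 365 days.
Jan 1, 1714 → Jan 1, 1715: 365 days.
Jan 1, 1715 → Jan 1, 1716: 365 days.
Jan 1, 1716 → Jan 1, 1717: 366 days (Feb 29, 1716 is in that span).
Jan 1, 1717 → Jan 1, 1718: 365 days.
Jan 1, 1718 → Jan 1, 1719: 365 days.
Jan 1, 1719 → Jan 1, 1720: 365 days.
Jan 1, 1720 → Jan 1, 1721: 366 days (Feb 29, 1720 is in that span).
Jan 1, 1721 → Feb 1, 1721: 31 days (January has 31).
Feb 1, 1721 → Mar 1, 1721: 28 days (February has 28).
Mar 1, 1721 → Apr 1, 1721: 31 days (March has 31).
Apr 1, 1721 → May 1, 1721: 30 days (April has 30).
May 1, 1721 → Jun 1, 1721: 31 days (May has 31).
Jun 1, 1721 → Jul 1, 1721: 30 days (June has 30).
Jul 1, 1721 → Aug 1, 1721: 31 days (July has 31).
Aug 1, 1721 → Sep 1, 1721: 31 days (August has 31).
Sep 1, 1721 → Oct 1, 1721: 30 days (September has 30).
Oct 1, 1721 → Nov 1, 1721: 31 days (October has 31).
Nov 1, 1721 → Dec 1, 1721: 30 days (November has 30).
Dec 1, 1721 → Jan 1, 1722: 31 days (December has 31).
Jan 1, 1722 → Jan 18, 1722: 17 days.
Total: 5861 days.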